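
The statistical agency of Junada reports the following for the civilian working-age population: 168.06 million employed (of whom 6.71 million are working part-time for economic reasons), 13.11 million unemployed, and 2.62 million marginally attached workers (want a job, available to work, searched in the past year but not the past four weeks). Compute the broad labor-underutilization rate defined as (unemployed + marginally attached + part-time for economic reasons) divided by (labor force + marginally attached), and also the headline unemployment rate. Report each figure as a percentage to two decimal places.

Labor force = 168.06 + 13.11 = 181.17 million.
Numerator = 13.11 + 2.62 + 6.71 = 22.44 million.
Denominator = 181.17 + 2.62 = 183.79 million.
Broad rate = 22.44 / 183.79 = 12.21%.
Headline unemployment rate = 13.11 / 181.17 = 7.24%.

Broad underutilization rate ≈ 12.21%; headline unemployment rate ≈ 7.24%.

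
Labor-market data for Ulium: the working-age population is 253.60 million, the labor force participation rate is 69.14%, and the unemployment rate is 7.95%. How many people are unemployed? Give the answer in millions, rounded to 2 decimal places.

Labor force = 0.6914 × 253.60 = 175.34 million.
Unemployed = 0.0795 × 175.34 ≈ 13.94 million.

About 13.94 million are unemployed.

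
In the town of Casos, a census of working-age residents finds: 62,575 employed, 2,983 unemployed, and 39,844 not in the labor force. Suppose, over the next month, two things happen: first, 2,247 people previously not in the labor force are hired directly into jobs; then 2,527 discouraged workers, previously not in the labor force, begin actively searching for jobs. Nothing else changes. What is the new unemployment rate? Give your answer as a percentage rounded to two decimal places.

New unemployment rate ≈ 7.83%.

Initially, labor force = 62,575 + 2,983 = 65,558, so u = 2,983/65,558 = 4.55%.
After the first change, employed and labor force both rise by 2,247; unemployed unchanged → E = 64,822, U = 2,983, labor force = 67,805.
After the second change, unemployed and labor force both rise by 2,527 → E = 64,822, U = 5,510, labor force = 70,332.
New unemployment rate = 5,510 / 70,332 = 7.83%.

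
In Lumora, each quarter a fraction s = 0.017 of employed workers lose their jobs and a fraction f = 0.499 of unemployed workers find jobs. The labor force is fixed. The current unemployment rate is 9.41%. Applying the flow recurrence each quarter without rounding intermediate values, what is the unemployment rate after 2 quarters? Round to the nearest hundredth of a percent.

With a fixed labor force, u_{t+1} = u_t + s·(1−u_t) − f·u_t = u_t·(1−s−f) + s.
Here 1−s−f = 0.484 and s = 0.017.
u_1 = 0.094100 × 0.484 + 0.017 = 0.062544.
u_2 = 0.062544 × 0.484 + 0.017 = 0.047271.

Unemployment rate after two quarters ≈ 4.73%.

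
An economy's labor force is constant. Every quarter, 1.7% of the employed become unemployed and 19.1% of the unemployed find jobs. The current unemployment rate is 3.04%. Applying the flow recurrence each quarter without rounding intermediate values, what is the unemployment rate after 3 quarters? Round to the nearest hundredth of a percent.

Unemployment rate after three quarters ≈ 5.62%.

With a fixed labor force, u_{t+1} = u_t + s·(1−u_t) − f·u_t = u_t·(1−s−f) + s.
Here 1−s−f = 0.792 and s = 0.017.
u_1 = 0.030400 × 0.792 + 0.017 = 0.041077.
u_2 = 0.041077 × 0.792 + 0.017 = 0.049533.
u_3 = 0.049533 × 0.792 + 0.017 = 0.056230.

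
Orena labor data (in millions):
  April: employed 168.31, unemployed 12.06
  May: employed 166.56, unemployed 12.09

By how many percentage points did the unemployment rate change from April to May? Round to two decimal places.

The unemployment rate changed by +0.08 percentage points.

April: labor force = 168.31 + 12.06 = 180.37; u = 12.06/180.37 = 6.69%.
May: labor force = 166.56 + 12.09 = 178.65; u = 12.09/178.65 = 6.77%.
Change = 6.77% − 6.69% = +0.08 pp.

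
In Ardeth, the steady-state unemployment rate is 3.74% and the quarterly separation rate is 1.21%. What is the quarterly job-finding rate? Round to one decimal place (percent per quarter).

From u* = s/(s+f): f = s·(1−u)/u.
f = 1.21 × (1 − 0.0374) / 0.0374 = 1.1647 / 0.0374 ≈ 31.1% per quarter.

Job-finding rate ≈ 31.1% per quarter.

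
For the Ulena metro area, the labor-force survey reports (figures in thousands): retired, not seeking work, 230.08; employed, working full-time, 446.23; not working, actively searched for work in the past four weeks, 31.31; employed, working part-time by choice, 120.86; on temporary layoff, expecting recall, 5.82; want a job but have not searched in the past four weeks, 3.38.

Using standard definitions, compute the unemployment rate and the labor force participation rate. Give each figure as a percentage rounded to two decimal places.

Employed = 446.23 + 120.86 = 567.09 thousand.
Unemployed = 31.31 + 5.82 = 37.13 thousand (jobless and actively searching, or on temporary layoff).
Labor force = 567.09 + 37.13 = 604.22 thousand.
Not in labor force = 230.08 + 3.38 = 233.46 thousand (those not working and not actively searching are outside the labor force — including those who want a job but have given up searching).
Civilian working-age population = 604.22 + 233.46 = 837.68 thousand.
Unemployment rate = 37.13 / 604.22 = 6.15%.
Labor force participation rate = 604.22 / 837.68 = 72.13%.

Unemployment rate ≈ 6.15%; labor force participation rate ≈ 72.13%.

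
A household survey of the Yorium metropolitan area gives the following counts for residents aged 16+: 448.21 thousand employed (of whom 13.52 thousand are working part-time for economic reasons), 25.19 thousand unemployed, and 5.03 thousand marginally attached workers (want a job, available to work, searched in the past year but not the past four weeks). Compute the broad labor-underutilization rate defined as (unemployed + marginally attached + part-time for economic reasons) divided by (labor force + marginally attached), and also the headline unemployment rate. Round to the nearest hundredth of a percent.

Labor force = 448.21 + 25.19 = 473.40 thousand.
Numerator = 25.19 + 5.03 + 13.52 = 43.74 thousand.
Denominator = 473.40 + 5.03 = 478.43 thousand.
Broad rate = 43.74 / 478.43 = 9.14%.
Headline unemployment rate = 25.19 / 473.40 = 5.32%.

Broad underutilization rate ≈ 9.14%; headline unemployment rate ≈ 5.32%.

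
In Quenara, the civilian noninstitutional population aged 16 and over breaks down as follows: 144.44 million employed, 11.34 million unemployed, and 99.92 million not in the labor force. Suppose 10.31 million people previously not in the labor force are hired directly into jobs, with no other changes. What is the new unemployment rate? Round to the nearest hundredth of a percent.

Initially, labor force = 144.44 + 11.34 = 155.78 million, so u = 11.34/155.78 = 7.28%.
After the change, employed and labor force both rise by 10.31; unemployed unchanged → E = 154.75, U = 11.34, labor force = 166.09 million.
New unemployment rate = 11.34 / 166.09 = 6.83%.

New unemployment rate ≈ 6.83%.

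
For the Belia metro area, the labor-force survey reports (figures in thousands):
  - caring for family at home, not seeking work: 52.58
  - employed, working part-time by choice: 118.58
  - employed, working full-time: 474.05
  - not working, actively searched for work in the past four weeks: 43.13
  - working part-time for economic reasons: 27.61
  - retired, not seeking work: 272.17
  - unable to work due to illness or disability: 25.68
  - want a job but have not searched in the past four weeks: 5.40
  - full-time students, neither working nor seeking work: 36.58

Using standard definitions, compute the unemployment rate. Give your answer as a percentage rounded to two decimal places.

Employed = 118.58 + 474.05 + 27.61 = 620.24 thousand (anyone who worked, including part-time for economic reasons, counts as employed).
Unemployed = 43.13 thousand.
Labor force = 620.24 + 43.13 = 663.37 thousand.
Unemployment rate = 43.13 / 663.37 = 6.50%.

Unemployment rate ≈ 6.50%.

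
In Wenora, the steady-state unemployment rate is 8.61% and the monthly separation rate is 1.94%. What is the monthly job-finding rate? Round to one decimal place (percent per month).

From u* = s/(s+f): f = s·(1−u)/u.
f = 1.94 × (1 − 0.0861) / 0.0861 = 1.7730 / 0.0861 ≈ 20.6% per month.

Job-finding rate ≈ 20.6% per month.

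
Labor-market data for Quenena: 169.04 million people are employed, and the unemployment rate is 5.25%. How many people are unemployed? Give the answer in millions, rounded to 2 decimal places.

Let U be the number unemployed. The labor force is E + U, and U/(E+U) = 0.0525.
So U = 0.0525 × 169.04 / (1 − 0.0525) = 8.8746 / 0.9475 ≈ 9.37 million.

About 9.37 million are unemployed.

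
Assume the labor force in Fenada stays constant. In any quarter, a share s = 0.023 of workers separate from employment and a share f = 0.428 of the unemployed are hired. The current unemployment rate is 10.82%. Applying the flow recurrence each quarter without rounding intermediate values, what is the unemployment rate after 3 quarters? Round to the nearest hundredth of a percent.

Unemployment rate after three quarters ≈ 6.05%.

With a fixed labor force, u_{t+1} = u_t + s·(1−u_t) − f·u_t = u_t·(1−s−f) + s.
Here 1−s−f = 0.549 and s = 0.023.
u_1 = 0.108200 × 0.549 + 0.023 = 0.082402.
u_2 = 0.082402 × 0.549 + 0.023 = 0.068239.
u_3 = 0.068239 × 0.549 + 0.023 = 0.060463.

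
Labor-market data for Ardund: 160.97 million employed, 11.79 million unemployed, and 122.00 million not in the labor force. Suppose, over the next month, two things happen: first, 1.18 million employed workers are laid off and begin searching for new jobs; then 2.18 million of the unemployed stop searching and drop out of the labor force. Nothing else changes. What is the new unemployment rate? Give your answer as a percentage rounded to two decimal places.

Initially, labor force = 160.97 + 11.79 = 172.76 million, so u = 11.79/172.76 = 6.82%.
After the first change, employed falls and unemployed rises by 1.18; labor force unchanged → E = 159.79, U = 12.97, labor force = 172.76 million.
After the second change, unemployed and labor force both fall by 2.18 → E = 159.79, U = 10.79, labor force = 170.58 million.
New unemployment rate = 10.79 / 170.58 = 6.33%.

New unemployment rate ≈ 6.33%.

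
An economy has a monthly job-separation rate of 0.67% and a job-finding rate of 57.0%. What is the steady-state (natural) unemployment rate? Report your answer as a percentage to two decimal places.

Steady-state unemployment rate ≈ 1.16%.

At steady state the flows balance: s·E = f·U, so U/(E+U) = s/(s+f).
u* = 0.67 / (0.67 + 57.0) = 0.67 / 57.67 = 1.16%.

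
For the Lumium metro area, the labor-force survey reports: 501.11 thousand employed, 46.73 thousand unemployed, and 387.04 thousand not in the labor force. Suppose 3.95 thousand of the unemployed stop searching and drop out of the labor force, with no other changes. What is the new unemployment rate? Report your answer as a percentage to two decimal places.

New unemployment rate ≈ 7.87%.

Initially, labor force = 501.11 + 46.73 = 547.84 thousand, so u = 46.73/547.84 = 8.53%.
After the change, unemployed and labor force both fall by 3.95 → E = 501.11, U = 42.78, labor force = 543.89 thousand.
New unemployment rate = 42.78 / 543.89 = 7.87%.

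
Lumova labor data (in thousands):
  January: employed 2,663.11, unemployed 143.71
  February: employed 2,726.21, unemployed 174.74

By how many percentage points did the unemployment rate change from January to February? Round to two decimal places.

The unemployment rate changed by +0.90 percentage points.

January: labor force = 2,663.11 + 143.71 = 2,806.82; u = 143.71/2,806.82 = 5.12%.
February: labor force = 2,726.21 + 174.74 = 2,900.95; u = 174.74/2,900.95 = 6.02%.
Change = 6.02% − 5.12% = +0.90 pp.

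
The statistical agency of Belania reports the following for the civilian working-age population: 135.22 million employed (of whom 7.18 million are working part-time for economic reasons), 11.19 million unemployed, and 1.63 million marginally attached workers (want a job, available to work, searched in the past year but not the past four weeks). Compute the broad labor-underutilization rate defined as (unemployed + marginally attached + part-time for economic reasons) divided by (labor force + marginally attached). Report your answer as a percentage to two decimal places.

Labor force = 135.22 + 11.19 = 146.41 million.
Numerator = 11.19 + 1.63 + 7.18 = 20.00 million.
Denominator = 146.41 + 1.63 = 148.04 million.
Broad rate = 20.00 / 148.04 = 13.51%.

Broad underutilization rate ≈ 13.51%.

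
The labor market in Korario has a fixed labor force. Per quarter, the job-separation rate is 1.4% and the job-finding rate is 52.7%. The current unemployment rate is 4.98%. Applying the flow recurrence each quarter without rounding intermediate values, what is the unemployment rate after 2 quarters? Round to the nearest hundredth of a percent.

Unemployment rate after two quarters ≈ 3.09%.

With a fixed labor force, u_{t+1} = u_t + s·(1−u_t) − f·u_t = u_t·(1−s−f) + s.
Here 1−s−f = 0.459 and s = 0.014.
u_1 = 0.049800 × 0.459 + 0.014 = 0.036858.
u_2 = 0.036858 × 0.459 + 0.014 = 0.030918.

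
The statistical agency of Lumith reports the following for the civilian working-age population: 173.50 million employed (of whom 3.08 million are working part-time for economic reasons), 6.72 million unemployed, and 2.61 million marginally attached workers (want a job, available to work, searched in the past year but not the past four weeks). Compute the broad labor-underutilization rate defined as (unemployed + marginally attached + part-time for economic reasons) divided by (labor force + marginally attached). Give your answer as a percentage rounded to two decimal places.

Labor force = 173.50 + 6.72 = 180.22 million.
Numerator = 6.72 + 2.61 + 3.08 = 12.41 million.
Denominator = 180.22 + 2.61 = 182.83 million.
Broad rate = 12.41 / 182.83 = 6.79%.

Broad underutilization rate ≈ 6.79%.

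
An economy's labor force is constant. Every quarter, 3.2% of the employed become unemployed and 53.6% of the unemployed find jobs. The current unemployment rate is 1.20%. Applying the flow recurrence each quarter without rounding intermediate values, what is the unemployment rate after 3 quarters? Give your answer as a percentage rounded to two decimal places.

With a fixed labor force, u_{t+1} = u_t + s·(1−u_t) − f·u_t = u_t·(1−s−f) + s.
Here 1−s−f = 0.432 and s = 0.032.
u_1 = 0.012000 × 0.432 + 0.032 = 0.037184.
u_2 = 0.037184 × 0.432 + 0.032 = 0.048063.
u_3 = 0.048063 × 0.432 + 0.032 = 0.052763.

Unemployment rate after three quarters ≈ 5.28%.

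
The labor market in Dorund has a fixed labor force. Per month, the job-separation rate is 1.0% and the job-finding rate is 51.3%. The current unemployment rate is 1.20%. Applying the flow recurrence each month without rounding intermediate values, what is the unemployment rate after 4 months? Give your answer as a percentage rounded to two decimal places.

Unemployment rate after four months ≈ 1.88%.

With a fixed labor force, u_{t+1} = u_t + s·(1−u_t) − f·u_t = u_t·(1−s−f) + s.
Here 1−s−f = 0.477 and s = 0.010.
u_1 = 0.012000 × 0.477 + 0.010 = 0.015724.
u_2 = 0.015724 × 0.477 + 0.010 = 0.017500.
u_3 = 0.017500 × 0.477 + 0.010 = 0.018348.
u_4 = 0.018348 × 0.477 + 0.010 = 0.018752.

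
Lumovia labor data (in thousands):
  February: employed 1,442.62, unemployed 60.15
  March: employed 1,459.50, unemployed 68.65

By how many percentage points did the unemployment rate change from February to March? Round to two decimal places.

February: labor force = 1,442.62 + 60.15 = 1,502.77; u = 60.15/1,502.77 = 4.00%.
March: labor force = 1,459.50 + 68.65 = 1,528.15; u = 68.65/1,528.15 = 4.49%.
Change = 4.49% − 4.00% = +0.49 pp.

The unemployment rate changed by +0.49 percentage points.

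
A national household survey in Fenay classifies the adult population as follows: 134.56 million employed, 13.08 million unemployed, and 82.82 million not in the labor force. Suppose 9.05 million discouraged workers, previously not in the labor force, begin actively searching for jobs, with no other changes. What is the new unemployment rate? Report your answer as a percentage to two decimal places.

Initially, labor force = 134.56 + 13.08 = 147.64 million, so u = 13.08/147.64 = 8.86%.
After the change, unemployed and labor force both rise by 9.05 → E = 134.56, U = 22.13, labor force = 156.69 million.
New unemployment rate = 22.13 / 156.69 = 14.12%.

New unemployment rate ≈ 14.12%.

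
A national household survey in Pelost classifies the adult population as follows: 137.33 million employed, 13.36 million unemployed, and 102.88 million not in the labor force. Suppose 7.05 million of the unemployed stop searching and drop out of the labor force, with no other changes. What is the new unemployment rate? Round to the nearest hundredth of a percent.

Initially, labor force = 137.33 + 13.36 = 150.69 million, so u = 13.36/150.69 = 8.87%.
After the change, unemployed and labor force both fall by 7.05 → E = 137.33, U = 6.31, labor force = 143.64 million.
New unemployment rate = 6.31 / 143.64 = 4.39%.

New unemployment rate ≈ 4.39%.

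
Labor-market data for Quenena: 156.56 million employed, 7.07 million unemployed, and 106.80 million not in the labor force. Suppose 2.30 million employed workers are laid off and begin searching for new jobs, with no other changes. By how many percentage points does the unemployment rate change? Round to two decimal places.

Initially, labor force = 156.56 + 7.07 = 163.63 million, so u = 7.07/163.63 = 4.32%.
After the change, employed falls and unemployed rises by 2.30; labor force unchanged → E = 154.26, U = 9.37, labor force = 163.63 million.
New unemployment rate = 9.37 / 163.63 = 5.73%.
Change = 5.73% − 4.32% = +1.41 percentage points.

The unemployment rate changes by +1.41 percentage points.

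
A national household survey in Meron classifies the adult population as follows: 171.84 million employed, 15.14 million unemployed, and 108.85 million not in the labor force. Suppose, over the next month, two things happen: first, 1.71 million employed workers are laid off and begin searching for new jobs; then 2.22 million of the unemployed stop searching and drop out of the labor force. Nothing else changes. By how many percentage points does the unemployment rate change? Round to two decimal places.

The unemployment rate changes by −0.18 percentage points.

Initially, labor force = 171.84 + 15.14 = 186.98 million, so u = 15.14/186.98 = 8.10%.
After the first change, employed falls and unemployed rises by 1.71; labor force unchanged → E = 170.13, U = 16.85, labor force = 186.98 million.
After the second change, unemployed and labor force both fall by 2.22 → E = 170.13, U = 14.63, labor force = 184.76 million.
New unemployment rate = 14.63 / 184.76 = 7.92%.
Change = 7.92% − 8.10% = −0.18 percentage points.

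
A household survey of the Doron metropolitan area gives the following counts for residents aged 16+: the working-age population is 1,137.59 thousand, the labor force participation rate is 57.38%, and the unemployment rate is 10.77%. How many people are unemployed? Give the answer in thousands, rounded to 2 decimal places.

About 70.30 thousand are unemployed.

Labor force = 0.5738 × 1,137.59 = 652.75 thousand.
Unemployed = 0.1077 × 652.75 ≈ 70.30 thousand.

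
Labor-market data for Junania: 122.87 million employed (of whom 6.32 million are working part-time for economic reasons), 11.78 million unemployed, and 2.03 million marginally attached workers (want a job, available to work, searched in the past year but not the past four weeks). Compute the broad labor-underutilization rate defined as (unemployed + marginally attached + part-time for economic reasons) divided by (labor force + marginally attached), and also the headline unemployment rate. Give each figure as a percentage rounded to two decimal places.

Broad underutilization rate ≈ 14.73%; headline unemployment rate ≈ 8.75%.

Labor force = 122.87 + 11.78 = 134.65 million.
Numerator = 11.78 + 2.03 + 6.32 = 20.13 million.
Denominator = 134.65 + 2.03 = 136.68 million.
Broad rate = 20.13 / 136.68 = 14.73%.
Headline unemployment rate = 11.78 / 134.65 = 8.75%.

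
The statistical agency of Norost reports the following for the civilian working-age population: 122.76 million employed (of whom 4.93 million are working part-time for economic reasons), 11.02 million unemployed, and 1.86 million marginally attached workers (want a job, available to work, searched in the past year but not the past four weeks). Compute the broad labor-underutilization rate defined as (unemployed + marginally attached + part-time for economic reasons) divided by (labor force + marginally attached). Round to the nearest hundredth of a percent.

Labor force = 122.76 + 11.02 = 133.78 million.
Numerator = 11.02 + 1.86 + 4.93 = 17.81 million.
Denominator = 133.78 + 1.86 = 135.64 million.
Broad rate = 17.81 / 135.64 = 13.13%.

Broad underutilization rate ≈ 13.13%.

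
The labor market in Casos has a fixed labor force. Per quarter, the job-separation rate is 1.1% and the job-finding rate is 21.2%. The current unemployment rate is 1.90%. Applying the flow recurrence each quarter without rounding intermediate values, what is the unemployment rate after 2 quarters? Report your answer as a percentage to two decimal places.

With a fixed labor force, u_{t+1} = u_t + s·(1−u_t) − f·u_t = u_t·(1−s−f) + s.
Here 1−s−f = 0.777 and s = 0.011.
u_1 = 0.019000 × 0.777 + 0.011 = 0.025763.
u_2 = 0.025763 × 0.777 + 0.011 = 0.031018.

Unemployment rate after two quarters ≈ 3.10%.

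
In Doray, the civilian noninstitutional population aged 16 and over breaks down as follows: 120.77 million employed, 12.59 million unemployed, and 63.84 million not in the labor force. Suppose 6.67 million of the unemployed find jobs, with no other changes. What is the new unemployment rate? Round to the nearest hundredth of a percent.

Initially, labor force = 120.77 + 12.59 = 133.36 million, so u = 12.59/133.36 = 9.44%.
After the change, unemployed falls and employed rises by 6.67; labor force unchanged → E = 127.44, U = 5.92, labor force = 133.36 million.
New unemployment rate = 5.92 / 133.36 = 4.44%.

New unemployment rate ≈ 4.44%.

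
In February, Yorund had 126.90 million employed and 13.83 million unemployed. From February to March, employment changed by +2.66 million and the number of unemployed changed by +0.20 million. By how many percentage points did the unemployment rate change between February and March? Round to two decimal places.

February: labor force = 126.90 + 13.83 = 140.73; u = 13.83/140.73 = 9.83%.
March: labor force = 129.56 + 14.03 = 143.59; u = 14.03/143.59 = 9.77%.
Change = 9.77% − 9.83% = −0.06 pp.

The unemployment rate changed by −0.06 percentage points.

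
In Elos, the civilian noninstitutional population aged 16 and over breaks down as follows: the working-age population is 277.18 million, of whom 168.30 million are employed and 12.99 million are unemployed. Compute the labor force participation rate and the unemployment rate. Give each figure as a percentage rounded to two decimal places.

Labor force = employed + unemployed = 168.30 + 12.99 = 181.29 million.
Unemployment rate = 12.99 / 181.29 = 7.17%.
Labor force participation rate = 181.29 / 277.18 = 65.41%.

Labor force participation rate ≈ 65.41%; unemployment rate ≈ 7.17%.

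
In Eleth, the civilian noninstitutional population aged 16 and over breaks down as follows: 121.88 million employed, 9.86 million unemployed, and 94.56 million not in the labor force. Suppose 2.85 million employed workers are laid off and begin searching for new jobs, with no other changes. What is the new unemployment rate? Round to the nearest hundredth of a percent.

Initially, labor force = 121.88 + 9.86 = 131.74 million, so u = 9.86/131.74 = 7.48%.
After the change, employed falls and unemployed rises by 2.85; labor force unchanged → E = 119.03, U = 12.71, labor force = 131.74 million.
New unemployment rate = 12.71 / 131.74 = 9.65%.

New unemployment rate ≈ 9.65%.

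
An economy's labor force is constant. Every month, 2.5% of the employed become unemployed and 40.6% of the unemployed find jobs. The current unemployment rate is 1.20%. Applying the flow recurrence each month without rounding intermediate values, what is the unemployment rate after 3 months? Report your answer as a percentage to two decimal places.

With a fixed labor force, u_{t+1} = u_t + s·(1−u_t) − f·u_t = u_t·(1−s−f) + s.
Here 1−s−f = 0.569 and s = 0.025.
u_1 = 0.012000 × 0.569 + 0.025 = 0.031828.
u_2 = 0.031828 × 0.569 + 0.025 = 0.043110.
u_3 = 0.043110 × 0.569 + 0.025 = 0.049530.

Unemployment rate after three months ≈ 4.95%.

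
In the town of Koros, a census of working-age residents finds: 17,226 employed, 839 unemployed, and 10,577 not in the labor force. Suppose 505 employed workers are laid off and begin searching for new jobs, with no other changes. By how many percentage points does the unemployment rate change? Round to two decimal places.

Initially, labor force = 17,226 + 839 = 18,065, so u = 839/18,065 = 4.64%.
After the change, employed falls and unemployed rises by 505; labor force unchanged → E = 16,721, U = 1,344, labor force = 18,065.
New unemployment rate = 1,344 / 18,065 = 7.44%.
Change = 7.44% − 4.64% = +2.80 percentage points.

The unemployment rate changes by +2.80 percentage points.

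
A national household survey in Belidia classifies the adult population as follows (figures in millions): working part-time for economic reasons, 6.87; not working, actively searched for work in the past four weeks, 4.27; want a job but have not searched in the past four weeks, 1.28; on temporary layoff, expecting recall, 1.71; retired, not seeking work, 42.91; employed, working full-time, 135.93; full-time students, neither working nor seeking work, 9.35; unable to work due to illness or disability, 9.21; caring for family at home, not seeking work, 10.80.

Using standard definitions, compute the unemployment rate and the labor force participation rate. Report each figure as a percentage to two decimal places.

Unemployment rate ≈ 4.02%; labor force participation rate ≈ 66.92%.

Employed = 6.87 + 135.93 = 142.80 million (anyone who worked, including part-time for economic reasons, counts as employed).
Unemployed = 4.27 + 1.71 = 5.98 million (jobless and actively searching, or on temporary layoff).
Labor force = 142.80 + 5.98 = 148.78 million.
Not in labor force = 1.28 + 42.91 + 9.35 + 9.21 + 10.80 = 73.55 million (those not working and not actively searching are outside the labor force — including those who want a job but have given up searching).
Civilian working-age population = 148.78 + 73.55 = 222.33 million.
Unemployment rate = 5.98 / 148.78 = 4.02%.
Labor force participation rate = 148.78 / 222.33 = 66.92%.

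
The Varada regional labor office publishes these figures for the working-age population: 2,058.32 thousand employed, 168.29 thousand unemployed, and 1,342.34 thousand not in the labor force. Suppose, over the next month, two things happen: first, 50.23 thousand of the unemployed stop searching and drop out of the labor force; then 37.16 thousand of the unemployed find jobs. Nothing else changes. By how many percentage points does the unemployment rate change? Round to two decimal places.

Initially, labor force = 2,058.32 + 168.29 = 2,226.61 thousand, so u = 168.29/2,226.61 = 7.56%.
After the first change, unemployed and labor force both fall by 50.23 → E = 2,058.32, U = 118.06, labor force = 2,176.38 thousand.
After the second change, unemployed falls and employed rises by 37.16; labor force unchanged → E = 2,095.48, U = 80.90, labor force = 2,176.38 thousand.
New unemployment rate = 80.90 / 2,176.38 = 3.72%.
Change = 3.72% − 7.56% = −3.84 percentage points.

The unemployment rate changes by −3.84 percentage points.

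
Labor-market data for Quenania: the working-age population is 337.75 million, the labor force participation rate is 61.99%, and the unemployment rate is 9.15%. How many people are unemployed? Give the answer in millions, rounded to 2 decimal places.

Labor force = 0.6199 × 337.75 = 209.37 million.
Unemployed = 0.0915 × 209.37 ≈ 19.16 million.

About 19.16 million are unemployed.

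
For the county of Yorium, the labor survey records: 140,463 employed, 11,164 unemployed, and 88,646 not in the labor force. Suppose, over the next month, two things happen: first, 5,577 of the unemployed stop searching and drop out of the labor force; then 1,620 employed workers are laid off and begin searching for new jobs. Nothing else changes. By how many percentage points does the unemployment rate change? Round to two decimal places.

The unemployment rate changes by −2.43 percentage points.

Initially, labor force = 140,463 + 11,164 = 151,627, so u = 11,164/151,627 = 7.36%.
After the first change, unemployed and labor force both fall by 5,577 → E = 140,463, U = 5,587, labor force = 146,050.
After the second change, employed falls and unemployed rises by 1,620; labor force unchanged → E = 138,843, U = 7,207, labor force = 146,050.
New unemployment rate = 7,207 / 146,050 = 4.93%.
Change = 4.93% − 7.36% = −2.43 percentage points.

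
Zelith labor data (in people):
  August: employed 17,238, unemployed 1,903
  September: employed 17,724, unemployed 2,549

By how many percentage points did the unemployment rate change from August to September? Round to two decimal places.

The unemployment rate changed by +2.63 percentage points.

August: labor force = 17,238 + 1,903 = 19,141; u = 1,903/19,141 = 9.94%.
September: labor force = 17,724 + 2,549 = 20,273; u = 2,549/20,273 = 12.57%.
Change = 12.57% − 9.94% = +2.63 pp.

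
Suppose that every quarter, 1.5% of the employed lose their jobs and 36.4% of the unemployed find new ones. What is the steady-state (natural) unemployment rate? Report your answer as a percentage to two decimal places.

At steady state the flows balance: s·E = f·U, so U/(E+U) = s/(s+f).
u* = 1.5 / (1.5 + 36.4) = 1.5 / 37.90 = 3.96%.

Steady-state unemployment rate ≈ 3.96%.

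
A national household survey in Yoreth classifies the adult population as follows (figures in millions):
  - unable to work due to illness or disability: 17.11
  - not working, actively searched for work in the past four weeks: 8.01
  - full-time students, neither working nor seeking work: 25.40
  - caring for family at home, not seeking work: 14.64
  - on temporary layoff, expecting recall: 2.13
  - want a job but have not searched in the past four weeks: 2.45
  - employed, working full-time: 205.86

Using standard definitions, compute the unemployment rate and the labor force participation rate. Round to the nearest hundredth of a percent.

Unemployment rate ≈ 4.69%; labor force participation rate ≈ 78.37%.

Employed = 205.86 million.
Unemployed = 8.01 + 2.13 = 10.14 million (jobless and actively searching, or on temporary layoff).
Labor force = 205.86 + 10.14 = 216.00 million.
Not in labor force = 17.11 + 25.40 + 14.64 + 2.45 = 59.60 million (those not working and not actively searching are outside the labor force — including those who want a job but have given up searching).
Civilian working-age population = 216.00 + 59.60 = 275.60 million.
Unemployment rate = 10.14 / 216.00 = 4.69%.
Labor force participation rate = 216.00 / 275.60 = 78.37%.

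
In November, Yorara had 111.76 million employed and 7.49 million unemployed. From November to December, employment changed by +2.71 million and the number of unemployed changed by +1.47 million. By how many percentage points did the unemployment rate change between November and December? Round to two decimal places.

The unemployment rate changed by +0.98 percentage points.

November: labor force = 111.76 + 7.49 = 119.25; u = 7.49/119.25 = 6.28%.
December: labor force = 114.47 + 8.96 = 123.43; u = 8.96/123.43 = 7.26%.
Change = 7.26% − 6.28% = +0.98 pp.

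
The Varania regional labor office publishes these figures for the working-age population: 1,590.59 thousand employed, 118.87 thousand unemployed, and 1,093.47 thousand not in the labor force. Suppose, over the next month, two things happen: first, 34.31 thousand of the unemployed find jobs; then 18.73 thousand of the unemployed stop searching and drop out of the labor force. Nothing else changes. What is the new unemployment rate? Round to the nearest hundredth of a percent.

Initially, labor force = 1,590.59 + 118.87 = 1,709.46 thousand, so u = 118.87/1,709.46 = 6.95%.
After the first change, unemployed falls and employed rises by 34.31; labor force unchanged → E = 1,624.90, U = 84.56, labor force = 1,709.46 thousand.
After the second change, unemployed and labor force both fall by 18.73 → E = 1,624.90, U = 65.83, labor force = 1,690.73 thousand.
New unemployment rate = 65.83 / 1,690.73 = 3.89%.

New unemployment rate ≈ 3.89%.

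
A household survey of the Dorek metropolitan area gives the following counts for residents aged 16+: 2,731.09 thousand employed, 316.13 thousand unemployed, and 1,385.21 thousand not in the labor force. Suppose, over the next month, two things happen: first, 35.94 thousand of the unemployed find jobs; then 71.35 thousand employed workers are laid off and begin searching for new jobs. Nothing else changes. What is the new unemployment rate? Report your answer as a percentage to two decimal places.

New unemployment rate ≈ 11.54%.

Initially, labor force = 2,731.09 + 316.13 = 3,047.22 thousand, so u = 316.13/3,047.22 = 10.37%.
After the first change, unemployed falls and employed rises by 35.94; labor force unchanged → E = 2,767.03, U = 280.19, labor force = 3,047.22 thousand.
After the second change, employed falls and unemployed rises by 71.35; labor force unchanged → E = 2,695.68, U = 351.54, labor force = 3,047.22 thousand.
New unemployment rate = 351.54 / 3,047.22 = 11.54%.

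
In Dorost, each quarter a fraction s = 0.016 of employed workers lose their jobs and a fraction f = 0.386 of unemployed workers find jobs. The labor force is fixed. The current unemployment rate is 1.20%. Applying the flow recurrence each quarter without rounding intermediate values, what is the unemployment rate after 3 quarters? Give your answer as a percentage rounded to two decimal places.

Unemployment rate after three quarters ≈ 3.39%.

With a fixed labor force, u_{t+1} = u_t + s·(1−u_t) − f·u_t = u_t·(1−s−f) + s.
Here 1−s−f = 0.598 and s = 0.016.
u_1 = 0.012000 × 0.598 + 0.016 = 0.023176.
u_2 = 0.023176 × 0.598 + 0.016 = 0.029859.
u_3 = 0.029859 × 0.598 + 0.016 = 0.033856.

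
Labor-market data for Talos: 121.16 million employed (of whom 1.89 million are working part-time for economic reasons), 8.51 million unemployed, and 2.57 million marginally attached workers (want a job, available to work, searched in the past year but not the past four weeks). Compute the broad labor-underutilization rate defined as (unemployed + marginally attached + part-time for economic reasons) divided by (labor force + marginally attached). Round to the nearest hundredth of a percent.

Labor force = 121.16 + 8.51 = 129.67 million.
Numerator = 8.51 + 2.57 + 1.89 = 12.97 million.
Denominator = 129.67 + 2.57 = 132.24 million.
Broad rate = 12.97 / 132.24 = 9.81%.

Broad underutilization rate ≈ 9.81%.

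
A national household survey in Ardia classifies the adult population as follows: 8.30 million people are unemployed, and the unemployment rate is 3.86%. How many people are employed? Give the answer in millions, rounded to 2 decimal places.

Labor force = U / u = 8.30 / 0.0386 ≈ 215.03 million.
Employed = labor force − unemployed = 215.03 − 8.30 = 206.73 million.

About 206.73 million are employed.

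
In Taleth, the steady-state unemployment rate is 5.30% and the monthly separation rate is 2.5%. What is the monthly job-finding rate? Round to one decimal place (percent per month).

Job-finding rate ≈ 44.7% per month.

From u* = s/(s+f): f = s·(1−u)/u.
f = 2.5 × (1 − 0.0530) / 0.0530 = 2.3675 / 0.0530 ≈ 44.7% per month.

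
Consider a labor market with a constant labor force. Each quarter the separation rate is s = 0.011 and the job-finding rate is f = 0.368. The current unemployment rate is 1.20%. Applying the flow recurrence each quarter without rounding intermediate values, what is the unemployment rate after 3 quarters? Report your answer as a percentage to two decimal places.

Unemployment rate after three quarters ≈ 2.49%.

With a fixed labor force, u_{t+1} = u_t + s·(1−u_t) − f·u_t = u_t·(1−s−f) + s.
Here 1−s−f = 0.621 and s = 0.011.
u_1 = 0.012000 × 0.621 + 0.011 = 0.018452.
u_2 = 0.018452 × 0.621 + 0.011 = 0.022459.
u_3 = 0.022459 × 0.621 + 0.011 = 0.024947.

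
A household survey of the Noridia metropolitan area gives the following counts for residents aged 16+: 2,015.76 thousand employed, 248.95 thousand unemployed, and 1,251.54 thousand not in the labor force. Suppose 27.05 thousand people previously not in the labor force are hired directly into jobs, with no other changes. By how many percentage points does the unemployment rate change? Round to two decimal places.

The unemployment rate changes by −0.13 percentage points.

Initially, labor force = 2,015.76 + 248.95 = 2,264.71 thousand, so u = 248.95/2,264.71 = 10.99%.
After the change, employed and labor force both rise by 27.05; unemployed unchanged → E = 2,042.81, U = 248.95, labor force = 2,291.76 thousand.
New unemployment rate = 248.95 / 2,291.76 = 10.86%.
Change = 10.86% − 10.99% = −0.13 percentage points.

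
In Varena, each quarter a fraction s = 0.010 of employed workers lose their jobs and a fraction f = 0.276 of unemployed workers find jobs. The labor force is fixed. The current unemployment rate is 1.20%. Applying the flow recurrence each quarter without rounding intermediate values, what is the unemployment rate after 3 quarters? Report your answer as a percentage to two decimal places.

With a fixed labor force, u_{t+1} = u_t + s·(1−u_t) − f·u_t = u_t·(1−s−f) + s.
Here 1−s−f = 0.714 and s = 0.010.
u_1 = 0.012000 × 0.714 + 0.010 = 0.018568.
u_2 = 0.018568 × 0.714 + 0.010 = 0.023258.
u_3 = 0.023258 × 0.714 + 0.010 = 0.026606.

Unemployment rate after three quarters ≈ 2.66%.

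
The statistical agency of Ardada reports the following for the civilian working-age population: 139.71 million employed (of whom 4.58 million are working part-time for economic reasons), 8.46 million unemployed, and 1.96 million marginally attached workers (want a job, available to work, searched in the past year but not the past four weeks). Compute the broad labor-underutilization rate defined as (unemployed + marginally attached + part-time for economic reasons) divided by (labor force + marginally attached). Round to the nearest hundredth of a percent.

Broad underutilization rate ≈ 9.99%.

Labor force = 139.71 + 8.46 = 148.17 million.
Numerator = 8.46 + 1.96 + 4.58 = 15.00 million.
Denominator = 148.17 + 1.96 = 150.13 million.
Broad rate = 15.00 / 150.13 = 9.99%.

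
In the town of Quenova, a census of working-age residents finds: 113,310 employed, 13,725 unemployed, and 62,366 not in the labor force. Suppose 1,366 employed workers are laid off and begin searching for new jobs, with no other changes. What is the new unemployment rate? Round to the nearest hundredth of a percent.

New unemployment rate ≈ 11.88%.

Initially, labor force = 113,310 + 13,725 = 127,035, so u = 13,725/127,035 = 10.80%.
After the change, employed falls and unemployed rises by 1,366; labor force unchanged → E = 111,944, U = 15,091, labor force = 127,035.
New unemployment rate = 15,091 / 127,035 = 11.88%.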